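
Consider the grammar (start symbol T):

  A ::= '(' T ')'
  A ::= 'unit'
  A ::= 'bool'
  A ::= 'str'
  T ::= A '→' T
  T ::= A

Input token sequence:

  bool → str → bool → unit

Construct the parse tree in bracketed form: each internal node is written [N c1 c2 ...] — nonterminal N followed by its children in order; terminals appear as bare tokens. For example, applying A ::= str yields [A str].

[T [A bool] → [T [A str] → [T [A bool] → [T [A unit]]]]]

T
A → T
bool → T
bool → A → T
bool → str → T
bool → str → A → T
bool → str → bool → T
bool → str → bool → A
bool → str → bool → unit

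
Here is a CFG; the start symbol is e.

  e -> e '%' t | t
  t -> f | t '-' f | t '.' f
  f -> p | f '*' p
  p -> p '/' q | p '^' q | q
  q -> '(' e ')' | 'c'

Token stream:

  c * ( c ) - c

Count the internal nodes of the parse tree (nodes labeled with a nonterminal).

17

[e [t [t [f [f [p [q c]]] * [p [q ( [e [t [f [p [q c]]]]] )]]]] - [f [p [q c]]]]]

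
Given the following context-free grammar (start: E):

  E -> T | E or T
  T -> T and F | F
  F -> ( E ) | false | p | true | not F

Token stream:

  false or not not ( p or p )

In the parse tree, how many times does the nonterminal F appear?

6

[E [E [T [F false]]] or [T [F not [F not [F ( [E [E [T [F p]]] or [T [F p]]] )]]]]]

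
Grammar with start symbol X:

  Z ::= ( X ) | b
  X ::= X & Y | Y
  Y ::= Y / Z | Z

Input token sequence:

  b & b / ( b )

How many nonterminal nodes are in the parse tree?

[X [X [Y [Z b]]] & [Y [Y [Z b]] / [Z ( [X [Y [Z b]]] )]]]

11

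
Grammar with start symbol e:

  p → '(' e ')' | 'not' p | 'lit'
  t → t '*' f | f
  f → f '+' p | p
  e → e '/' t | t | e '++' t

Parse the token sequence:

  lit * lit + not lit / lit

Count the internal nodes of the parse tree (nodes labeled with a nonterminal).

[e [e [t [t [f [p lit]]] * [f [f [p lit]] + [p not [p lit]]]]] / [t [f [p lit]]]]

14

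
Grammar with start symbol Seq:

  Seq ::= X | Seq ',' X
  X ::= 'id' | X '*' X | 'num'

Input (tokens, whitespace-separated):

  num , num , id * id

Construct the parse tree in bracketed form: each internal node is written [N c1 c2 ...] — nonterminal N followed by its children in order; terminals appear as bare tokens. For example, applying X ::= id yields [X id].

Seq
Seq , X
Seq , X , X
X , X , X
num , X , X
num , num , X
num , num , X * X
num , num , id * X
num , num , id * id

[Seq [Seq [Seq [X num]] , [X num]] , [X [X id] * [X id]]]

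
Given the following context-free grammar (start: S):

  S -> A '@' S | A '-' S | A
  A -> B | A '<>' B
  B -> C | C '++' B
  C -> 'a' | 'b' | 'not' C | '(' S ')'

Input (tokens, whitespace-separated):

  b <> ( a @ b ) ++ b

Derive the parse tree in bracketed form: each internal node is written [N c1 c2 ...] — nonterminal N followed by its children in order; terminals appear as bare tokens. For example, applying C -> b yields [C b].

[S [A [A [B [C b]]] <> [B [C ( [S [A [B [C a]]] @ [S [A [B [C b]]]]] )] ++ [B [C b]]]]]

S
A
A <> B
B <> B
C <> B
b <> B
b <> C ++ B
b <> ( S ) ++ B
b <> ( A @ S ) ++ B
b <> ( B @ S ) ++ B
b <> ( C @ S ) ++ B
b <> ( a @ S ) ++ B
b <> ( a @ A ) ++ B
b <> ( a @ B ) ++ B
b <> ( a @ C ) ++ B
b <> ( a @ b ) ++ B
b <> ( a @ b ) ++ C
b <> ( a @ b ) ++ b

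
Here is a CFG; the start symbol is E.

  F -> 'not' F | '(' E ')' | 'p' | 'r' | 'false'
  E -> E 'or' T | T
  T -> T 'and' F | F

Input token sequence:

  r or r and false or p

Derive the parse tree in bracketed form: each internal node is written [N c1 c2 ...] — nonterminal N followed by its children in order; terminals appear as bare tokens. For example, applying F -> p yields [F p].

[E [E [E [T [F r]]] or [T [T [F r]] and [F false]]] or [T [F p]]]

E
E or T
E or T or T
T or T or T
F or T or T
r or T or T
r or T and F or T
r or F and F or T
r or r and F or T
r or r and false or T
r or r and false or F
r or r and false or p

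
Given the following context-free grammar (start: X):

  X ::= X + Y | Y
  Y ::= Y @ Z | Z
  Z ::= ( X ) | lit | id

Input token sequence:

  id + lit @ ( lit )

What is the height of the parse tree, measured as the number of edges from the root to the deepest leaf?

[X [X [Y [Z id]]] + [Y [Y [Z lit]] @ [Z ( [X [Y [Z lit]]] )]]]

6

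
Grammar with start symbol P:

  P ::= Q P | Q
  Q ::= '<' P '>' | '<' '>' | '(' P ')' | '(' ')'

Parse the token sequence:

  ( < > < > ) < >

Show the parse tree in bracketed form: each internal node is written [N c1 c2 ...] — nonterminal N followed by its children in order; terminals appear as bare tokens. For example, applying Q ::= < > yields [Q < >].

P
Q P
( P ) P
( Q P ) P
( < > P ) P
( < > Q ) P
( < > < > ) P
( < > < > ) Q
( < > < > ) < >

[P [Q ( [P [Q < >] [P [Q < >]]] )] [P [Q < >]]]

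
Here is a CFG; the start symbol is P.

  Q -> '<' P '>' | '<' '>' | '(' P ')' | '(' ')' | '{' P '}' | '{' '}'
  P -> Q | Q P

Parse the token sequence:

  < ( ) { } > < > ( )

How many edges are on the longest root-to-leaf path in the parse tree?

[P [Q < [P [Q ( )] [P [Q { }]]] >] [P [Q < >] [P [Q ( )]]]]

5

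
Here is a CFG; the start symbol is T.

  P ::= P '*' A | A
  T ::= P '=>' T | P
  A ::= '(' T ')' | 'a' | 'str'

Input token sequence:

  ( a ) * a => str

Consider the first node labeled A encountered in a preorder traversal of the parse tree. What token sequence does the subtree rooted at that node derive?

[T [P [P [A ( [T [P [A a]]] )]] * [A a]] => [T [P [A str]]]]

( a )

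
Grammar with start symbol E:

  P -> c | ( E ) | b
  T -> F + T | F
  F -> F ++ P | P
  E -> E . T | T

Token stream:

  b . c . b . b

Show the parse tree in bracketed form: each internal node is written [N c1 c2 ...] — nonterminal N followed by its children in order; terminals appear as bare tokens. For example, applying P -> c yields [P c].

[E [E [E [E [T [F [P b]]]] . [T [F [P c]]]] . [T [F [P b]]]] . [T [F [P b]]]]

E
E . T
E . T . T
E . T . T . T
T . T . T . T
F . T . T . T
P . T . T . T
b . T . T . T
b . F . T . T
b . P . T . T
b . c . T . T
b . c . F . T
b . c . P . T
b . c . b . T
b . c . b . F
b . c . b . P
b . c . b . b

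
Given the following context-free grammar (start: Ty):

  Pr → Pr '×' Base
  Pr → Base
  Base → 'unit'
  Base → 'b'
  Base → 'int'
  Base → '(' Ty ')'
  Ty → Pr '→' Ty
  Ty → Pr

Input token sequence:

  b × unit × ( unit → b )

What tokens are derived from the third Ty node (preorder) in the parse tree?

[Ty [Pr [Pr [Pr [Base b]] × [Base unit]] × [Base ( [Ty [Pr [Base unit]] → [Ty [Pr [Base b]]]] )]]]

b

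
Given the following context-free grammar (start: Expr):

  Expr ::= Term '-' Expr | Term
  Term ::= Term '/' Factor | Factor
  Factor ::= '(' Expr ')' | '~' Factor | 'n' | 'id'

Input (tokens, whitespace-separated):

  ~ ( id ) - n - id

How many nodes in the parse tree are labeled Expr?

4

[Expr [Term [Factor ~ [Factor ( [Expr [Term [Factor id]]] )]]] - [Expr [Term [Factor n]] - [Expr [Term [Factor id]]]]]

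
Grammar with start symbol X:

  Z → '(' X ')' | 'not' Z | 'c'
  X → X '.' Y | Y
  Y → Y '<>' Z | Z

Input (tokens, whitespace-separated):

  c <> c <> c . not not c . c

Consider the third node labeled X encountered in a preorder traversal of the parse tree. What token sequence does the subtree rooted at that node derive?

c <> c <> c

[X [X [X [Y [Y [Y [Z c]] <> [Z c]] <> [Z c]]] . [Y [Z not [Z not [Z c]]]]] . [Y [Z c]]]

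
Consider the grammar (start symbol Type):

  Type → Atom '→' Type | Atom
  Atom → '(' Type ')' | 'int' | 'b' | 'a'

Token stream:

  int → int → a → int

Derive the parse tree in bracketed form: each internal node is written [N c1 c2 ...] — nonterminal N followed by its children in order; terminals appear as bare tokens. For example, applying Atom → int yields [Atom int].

[Type [Atom int] → [Type [Atom int] → [Type [Atom a] → [Type [Atom int]]]]]

Type
Atom → Type
int → Type
int → Atom → Type
int → int → Type
int → int → Atom → Type
int → int → a → Type
int → int → a → Atom
int → int → a → int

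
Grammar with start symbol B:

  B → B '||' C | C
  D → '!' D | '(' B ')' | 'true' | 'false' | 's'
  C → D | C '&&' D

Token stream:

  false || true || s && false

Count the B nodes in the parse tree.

[B [B [B [C [D false]]] || [C [D true]]] || [C [C [D s]] && [D false]]]

3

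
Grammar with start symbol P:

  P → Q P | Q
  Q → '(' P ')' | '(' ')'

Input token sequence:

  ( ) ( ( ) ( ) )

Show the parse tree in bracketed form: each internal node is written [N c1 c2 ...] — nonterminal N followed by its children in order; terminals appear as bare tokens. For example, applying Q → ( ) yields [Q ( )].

P
Q P
( ) P
( ) Q
( ) ( P )
( ) ( Q P )
( ) ( ( ) P )
( ) ( ( ) Q )
( ) ( ( ) ( ) )

[P [Q ( )] [P [Q ( [P [Q ( )] [P [Q ( )]]] )]]]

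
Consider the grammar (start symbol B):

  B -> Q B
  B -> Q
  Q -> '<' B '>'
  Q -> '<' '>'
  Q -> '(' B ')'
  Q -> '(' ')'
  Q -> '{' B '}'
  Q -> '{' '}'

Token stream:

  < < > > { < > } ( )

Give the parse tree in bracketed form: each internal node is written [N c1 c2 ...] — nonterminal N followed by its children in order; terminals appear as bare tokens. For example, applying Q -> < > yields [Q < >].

[B [Q < [B [Q < >]] >] [B [Q { [B [Q < >]] }] [B [Q ( )]]]]

B
Q B
< B > B
< Q > B
< < > > B
< < > > Q B
< < > > { B } B
< < > > { Q } B
< < > > { < > } B
< < > > { < > } Q
< < > > { < > } ( )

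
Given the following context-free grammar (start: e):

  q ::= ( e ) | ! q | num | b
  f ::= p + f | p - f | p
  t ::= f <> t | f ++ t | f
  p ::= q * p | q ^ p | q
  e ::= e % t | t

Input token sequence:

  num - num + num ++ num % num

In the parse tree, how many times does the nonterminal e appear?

2

[e [e [t [f [p [q num]] - [f [p [q num]] + [f [p [q num]]]]] ++ [t [f [p [q num]]]]]] % [t [f [p [q num]]]]]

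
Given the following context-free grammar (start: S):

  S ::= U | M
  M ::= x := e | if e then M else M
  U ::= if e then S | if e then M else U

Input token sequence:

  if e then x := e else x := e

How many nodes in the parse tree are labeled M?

[S [M if e then [M x := e] else [M x := e]]]

3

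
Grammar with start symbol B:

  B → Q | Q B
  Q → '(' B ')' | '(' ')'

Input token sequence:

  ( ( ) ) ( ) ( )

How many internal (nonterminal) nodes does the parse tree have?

8

[B [Q ( [B [Q ( )]] )] [B [Q ( )] [B [Q ( )]]]]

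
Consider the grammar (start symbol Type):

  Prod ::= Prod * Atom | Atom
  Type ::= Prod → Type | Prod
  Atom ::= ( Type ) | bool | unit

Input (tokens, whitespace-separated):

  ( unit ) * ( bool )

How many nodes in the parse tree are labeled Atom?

[Type [Prod [Prod [Atom ( [Type [Prod [Atom unit]]] )]] * [Atom ( [Type [Prod [Atom bool]]] )]]]

4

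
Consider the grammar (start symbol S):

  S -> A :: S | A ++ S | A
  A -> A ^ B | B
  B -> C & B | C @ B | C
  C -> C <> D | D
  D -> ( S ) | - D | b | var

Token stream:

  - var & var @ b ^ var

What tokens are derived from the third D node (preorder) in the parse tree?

var

[S [A [A [B [C [D - [D var]]] & [B [C [D var]] @ [B [C [D b]]]]]] ^ [B [C [D var]]]]]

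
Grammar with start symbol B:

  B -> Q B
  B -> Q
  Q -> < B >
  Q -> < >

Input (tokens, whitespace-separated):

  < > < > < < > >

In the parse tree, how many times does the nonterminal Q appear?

4

[B [Q < >] [B [Q < >] [B [Q < [B [Q < >]] >]]]]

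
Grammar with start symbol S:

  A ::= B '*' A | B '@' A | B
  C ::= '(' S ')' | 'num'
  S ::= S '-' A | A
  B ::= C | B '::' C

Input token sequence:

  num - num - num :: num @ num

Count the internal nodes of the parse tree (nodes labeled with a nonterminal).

17

[S [S [S [A [B [C num]]]] - [A [B [C num]]]] - [A [B [B [C num]] :: [C num]] @ [A [B [C num]]]]]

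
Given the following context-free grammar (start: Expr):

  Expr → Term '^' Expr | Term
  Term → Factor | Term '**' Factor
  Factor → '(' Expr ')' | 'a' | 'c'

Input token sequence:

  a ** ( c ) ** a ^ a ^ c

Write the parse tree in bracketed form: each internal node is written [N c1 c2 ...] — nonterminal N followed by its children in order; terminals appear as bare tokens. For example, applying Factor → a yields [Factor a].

Expr
Term ^ Expr
Term ** Factor ^ Expr
Term ** Factor ** Factor ^ Expr
Factor ** Factor ** Factor ^ Expr
a ** Factor ** Factor ^ Expr
a ** ( Expr ) ** Factor ^ Expr
a ** ( Term ) ** Factor ^ Expr
a ** ( Factor ) ** Factor ^ Expr
a ** ( c ) ** Factor ^ Expr
a ** ( c ) ** a ^ Expr
a ** ( c ) ** a ^ Term ^ Expr
a ** ( c ) ** a ^ Factor ^ Expr
a ** ( c ) ** a ^ a ^ Expr
a ** ( c ) ** a ^ a ^ Term
a ** ( c ) ** a ^ a ^ Factor
a ** ( c ) ** a ^ a ^ c

[Expr [Term [Term [Term [Factor a]] ** [Factor ( [Expr [Term [Factor c]]] )]] ** [Factor a]] ^ [Expr [Term [Factor a]] ^ [Expr [Term [Factor c]]]]]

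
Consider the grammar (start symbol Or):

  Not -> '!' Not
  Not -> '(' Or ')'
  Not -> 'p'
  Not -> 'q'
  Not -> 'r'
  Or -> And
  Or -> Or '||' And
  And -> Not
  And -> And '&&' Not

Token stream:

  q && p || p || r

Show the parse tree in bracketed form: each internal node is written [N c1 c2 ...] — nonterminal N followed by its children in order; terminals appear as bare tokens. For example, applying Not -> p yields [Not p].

Or
Or || And
Or || And || And
And || And || And
And && Not || And || And
Not && Not || And || And
q && Not || And || And
q && p || And || And
q && p || Not || And
q && p || p || And
q && p || p || Not
q && p || p || r

[Or [Or [Or [And [And [Not q]] && [Not p]]] || [And [Not p]]] || [And [Not r]]]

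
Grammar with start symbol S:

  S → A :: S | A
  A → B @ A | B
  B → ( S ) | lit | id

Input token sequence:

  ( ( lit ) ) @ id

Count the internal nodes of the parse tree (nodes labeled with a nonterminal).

[S [A [B ( [S [A [B ( [S [A [B lit]]] )]]] )] @ [A [B id]]]]

11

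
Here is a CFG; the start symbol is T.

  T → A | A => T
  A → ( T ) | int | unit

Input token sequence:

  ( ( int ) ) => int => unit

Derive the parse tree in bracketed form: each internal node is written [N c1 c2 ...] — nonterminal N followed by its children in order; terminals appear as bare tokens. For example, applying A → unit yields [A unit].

T
A => T
( T ) => T
( A ) => T
( ( T ) ) => T
( ( A ) ) => T
( ( int ) ) => T
( ( int ) ) => A => T
( ( int ) ) => int => T
( ( int ) ) => int => A
( ( int ) ) => int => unit

[T [A ( [T [A ( [T [A int]] )]] )] => [T [A int] => [T [A unit]]]]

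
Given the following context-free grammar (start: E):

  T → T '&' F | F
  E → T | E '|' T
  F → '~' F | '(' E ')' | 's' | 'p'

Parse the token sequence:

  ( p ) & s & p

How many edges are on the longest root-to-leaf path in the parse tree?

8

[E [T [T [T [F ( [E [T [F p]]] )]] & [F s]] & [F p]]]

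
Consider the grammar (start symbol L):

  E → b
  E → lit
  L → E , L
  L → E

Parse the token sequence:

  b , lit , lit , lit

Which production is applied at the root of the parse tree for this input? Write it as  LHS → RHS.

[L [E b] , [L [E lit] , [L [E lit] , [L [E lit]]]]]

L → E , L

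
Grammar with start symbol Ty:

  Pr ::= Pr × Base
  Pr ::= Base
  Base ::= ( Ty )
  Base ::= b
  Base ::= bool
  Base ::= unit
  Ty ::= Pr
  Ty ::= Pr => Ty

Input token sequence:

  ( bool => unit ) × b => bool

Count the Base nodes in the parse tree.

5

[Ty [Pr [Pr [Base ( [Ty [Pr [Base bool]] => [Ty [Pr [Base unit]]]] )]] × [Base b]] => [Ty [Pr [Base bool]]]]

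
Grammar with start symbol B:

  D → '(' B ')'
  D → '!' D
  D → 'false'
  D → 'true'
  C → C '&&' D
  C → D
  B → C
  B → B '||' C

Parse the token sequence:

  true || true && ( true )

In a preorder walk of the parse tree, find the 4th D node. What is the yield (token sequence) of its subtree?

true

[B [B [C [D true]]] || [C [C [D true]] && [D ( [B [C [D true]]] )]]]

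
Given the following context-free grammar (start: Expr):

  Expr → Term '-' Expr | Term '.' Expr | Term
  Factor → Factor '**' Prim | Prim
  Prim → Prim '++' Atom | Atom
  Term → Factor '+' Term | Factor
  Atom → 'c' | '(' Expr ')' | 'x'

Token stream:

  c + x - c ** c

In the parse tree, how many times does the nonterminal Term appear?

3

[Expr [Term [Factor [Prim [Atom c]]] + [Term [Factor [Prim [Atom x]]]]] - [Expr [Term [Factor [Factor [Prim [Atom c]]] ** [Prim [Atom c]]]]]]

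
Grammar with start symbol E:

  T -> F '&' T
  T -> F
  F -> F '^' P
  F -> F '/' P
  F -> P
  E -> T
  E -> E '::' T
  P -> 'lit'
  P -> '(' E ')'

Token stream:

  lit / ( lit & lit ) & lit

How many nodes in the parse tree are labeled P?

[E [T [F [F [P lit]] / [P ( [E [T [F [P lit]] & [T [F [P lit]]]]] )]] & [T [F [P lit]]]]]

5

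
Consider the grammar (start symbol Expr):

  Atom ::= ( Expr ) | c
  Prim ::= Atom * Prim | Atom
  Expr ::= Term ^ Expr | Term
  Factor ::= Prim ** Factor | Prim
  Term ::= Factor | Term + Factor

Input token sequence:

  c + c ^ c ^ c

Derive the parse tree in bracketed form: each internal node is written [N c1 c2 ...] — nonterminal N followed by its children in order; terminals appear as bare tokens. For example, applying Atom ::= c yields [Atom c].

[Expr [Term [Term [Factor [Prim [Atom c]]]] + [Factor [Prim [Atom c]]]] ^ [Expr [Term [Factor [Prim [Atom c]]]] ^ [Expr [Term [Factor [Prim [Atom c]]]]]]]

Expr
Term ^ Expr
Term + Factor ^ Expr
Factor + Factor ^ Expr
Prim + Factor ^ Expr
Atom + Factor ^ Expr
c + Factor ^ Expr
c + Prim ^ Expr
c + Atom ^ Expr
c + c ^ Expr
c + c ^ Term ^ Expr
c + c ^ Factor ^ Expr
c + c ^ Prim ^ Expr
c + c ^ Atom ^ Expr
c + c ^ c ^ Expr
c + c ^ c ^ Term
c + c ^ c ^ Factor
c + c ^ c ^ Prim
c + c ^ c ^ Atom
c + c ^ c ^ c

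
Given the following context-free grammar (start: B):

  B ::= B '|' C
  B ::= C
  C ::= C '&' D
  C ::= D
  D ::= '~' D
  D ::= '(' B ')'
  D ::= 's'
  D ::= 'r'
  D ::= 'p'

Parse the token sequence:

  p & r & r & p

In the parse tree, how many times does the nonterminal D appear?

4

[B [C [C [C [C [D p]] & [D r]] & [D r]] & [D p]]]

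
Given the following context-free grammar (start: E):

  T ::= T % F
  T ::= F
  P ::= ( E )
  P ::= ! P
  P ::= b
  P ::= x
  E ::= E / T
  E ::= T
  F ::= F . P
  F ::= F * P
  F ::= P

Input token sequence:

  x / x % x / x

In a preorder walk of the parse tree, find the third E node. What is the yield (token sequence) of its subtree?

x

[E [E [E [T [F [P x]]]] / [T [T [F [P x]]] % [F [P x]]]] / [T [F [P x]]]]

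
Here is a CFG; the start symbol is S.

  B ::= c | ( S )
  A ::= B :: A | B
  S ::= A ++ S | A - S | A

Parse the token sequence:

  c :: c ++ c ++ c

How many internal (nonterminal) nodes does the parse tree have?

11

[S [A [B c] :: [A [B c]]] ++ [S [A [B c]] ++ [S [A [B c]]]]]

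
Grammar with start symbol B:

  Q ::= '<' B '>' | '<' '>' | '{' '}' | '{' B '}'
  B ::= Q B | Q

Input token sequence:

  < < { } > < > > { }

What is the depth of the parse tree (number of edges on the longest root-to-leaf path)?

[B [Q < [B [Q < [B [Q { }]] >] [B [Q < >]]] >] [B [Q { }]]]

6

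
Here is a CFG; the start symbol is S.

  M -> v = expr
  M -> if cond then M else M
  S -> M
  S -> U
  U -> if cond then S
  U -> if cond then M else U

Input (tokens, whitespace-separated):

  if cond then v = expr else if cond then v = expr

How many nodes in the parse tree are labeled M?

[S [U if cond then [M v = expr] else [U if cond then [S [M v = expr]]]]]

2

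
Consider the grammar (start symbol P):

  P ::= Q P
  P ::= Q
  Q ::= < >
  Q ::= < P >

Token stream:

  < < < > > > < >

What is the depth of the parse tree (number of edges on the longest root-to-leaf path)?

[P [Q < [P [Q < [P [Q < >]] >]] >] [P [Q < >]]]

6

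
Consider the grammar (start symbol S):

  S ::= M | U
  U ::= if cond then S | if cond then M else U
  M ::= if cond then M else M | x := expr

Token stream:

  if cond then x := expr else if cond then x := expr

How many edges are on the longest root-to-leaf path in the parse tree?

[S [U if cond then [M x := expr] else [U if cond then [S [M x := expr]]]]]

5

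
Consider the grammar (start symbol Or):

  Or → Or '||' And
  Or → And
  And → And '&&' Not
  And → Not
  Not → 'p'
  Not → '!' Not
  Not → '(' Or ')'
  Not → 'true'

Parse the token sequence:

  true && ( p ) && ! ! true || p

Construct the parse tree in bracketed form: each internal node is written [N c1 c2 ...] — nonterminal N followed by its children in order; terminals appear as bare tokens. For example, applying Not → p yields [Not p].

Or
Or || And
And || And
And && Not || And
And && Not && Not || And
Not && Not && Not || And
true && Not && Not || And
true && ( Or ) && Not || And
true && ( And ) && Not || And
true && ( Not ) && Not || And
true && ( p ) && Not || And
true && ( p ) && ! Not || And
true && ( p ) && ! ! Not || And
true && ( p ) && ! ! true || And
true && ( p ) && ! ! true || Not
true && ( p ) && ! ! true || p

[Or [Or [And [And [And [Not true]] && [Not ( [Or [And [Not p]]] )]] && [Not ! [Not ! [Not true]]]]] || [And [Not p]]]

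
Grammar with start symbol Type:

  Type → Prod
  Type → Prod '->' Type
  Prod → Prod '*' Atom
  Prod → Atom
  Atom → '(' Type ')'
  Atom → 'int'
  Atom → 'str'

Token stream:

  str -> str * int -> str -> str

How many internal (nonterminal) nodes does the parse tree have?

[Type [Prod [Atom str]] -> [Type [Prod [Prod [Atom str]] * [Atom int]] -> [Type [Prod [Atom str]] -> [Type [Prod [Atom str]]]]]]

14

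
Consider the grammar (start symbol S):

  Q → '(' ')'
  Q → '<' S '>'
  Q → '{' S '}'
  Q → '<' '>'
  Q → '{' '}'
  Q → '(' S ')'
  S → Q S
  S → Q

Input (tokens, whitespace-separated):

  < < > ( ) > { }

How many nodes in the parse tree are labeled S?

[S [Q < [S [Q < >] [S [Q ( )]]] >] [S [Q { }]]]

4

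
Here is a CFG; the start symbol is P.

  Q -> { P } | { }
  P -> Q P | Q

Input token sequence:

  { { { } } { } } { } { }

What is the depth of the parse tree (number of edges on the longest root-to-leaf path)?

6

[P [Q { [P [Q { [P [Q { }]] }] [P [Q { }]]] }] [P [Q { }] [P [Q { }]]]]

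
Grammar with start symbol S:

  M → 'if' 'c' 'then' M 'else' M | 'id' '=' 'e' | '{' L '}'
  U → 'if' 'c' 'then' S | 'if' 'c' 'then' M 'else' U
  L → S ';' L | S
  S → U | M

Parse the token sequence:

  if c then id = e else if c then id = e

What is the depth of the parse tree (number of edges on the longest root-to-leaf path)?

[S [U if c then [M id = e] else [U if c then [S [M id = e]]]]]

5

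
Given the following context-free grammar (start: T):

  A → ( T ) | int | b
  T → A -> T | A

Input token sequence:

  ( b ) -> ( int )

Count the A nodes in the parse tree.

4

[T [A ( [T [A b]] )] -> [T [A ( [T [A int]] )]]]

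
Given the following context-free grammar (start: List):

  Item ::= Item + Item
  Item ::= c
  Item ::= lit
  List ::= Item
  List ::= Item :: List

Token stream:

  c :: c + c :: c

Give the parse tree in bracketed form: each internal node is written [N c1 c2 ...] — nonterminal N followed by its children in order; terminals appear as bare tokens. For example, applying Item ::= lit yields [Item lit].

[List [Item c] :: [List [Item [Item c] + [Item c]] :: [List [Item c]]]]

List
Item :: List
c :: List
c :: Item :: List
c :: Item + Item :: List
c :: c + Item :: List
c :: c + c :: List
c :: c + c :: Item
c :: c + c :: c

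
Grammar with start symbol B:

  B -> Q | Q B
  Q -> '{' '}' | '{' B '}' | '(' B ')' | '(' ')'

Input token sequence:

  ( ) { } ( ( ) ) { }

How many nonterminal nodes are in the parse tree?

10

[B [Q ( )] [B [Q { }] [B [Q ( [B [Q ( )]] )] [B [Q { }]]]]]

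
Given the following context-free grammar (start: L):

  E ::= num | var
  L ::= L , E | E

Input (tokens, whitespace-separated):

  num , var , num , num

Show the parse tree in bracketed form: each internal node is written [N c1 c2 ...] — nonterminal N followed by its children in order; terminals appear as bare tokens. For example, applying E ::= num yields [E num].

L
L , E
L , E , E
L , E , E , E
E , E , E , E
num , E , E , E
num , var , E , E
num , var , num , E
num , var , num , num

[L [L [L [L [E num]] , [E var]] , [E num]] , [E num]]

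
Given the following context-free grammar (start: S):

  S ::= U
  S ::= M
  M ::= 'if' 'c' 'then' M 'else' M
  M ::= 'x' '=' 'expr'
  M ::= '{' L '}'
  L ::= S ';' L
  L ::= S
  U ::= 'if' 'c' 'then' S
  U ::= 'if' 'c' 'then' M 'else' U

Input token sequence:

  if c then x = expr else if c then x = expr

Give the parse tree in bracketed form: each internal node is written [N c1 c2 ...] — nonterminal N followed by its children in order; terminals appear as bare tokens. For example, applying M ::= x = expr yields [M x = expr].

S
U
if c then M else U
if c then x = expr else U
if c then x = expr else if c then S
if c then x = expr else if c then M
if c then x = expr else if c then x = expr

[S [U if c then [M x = expr] else [U if c then [S [M x = expr]]]]]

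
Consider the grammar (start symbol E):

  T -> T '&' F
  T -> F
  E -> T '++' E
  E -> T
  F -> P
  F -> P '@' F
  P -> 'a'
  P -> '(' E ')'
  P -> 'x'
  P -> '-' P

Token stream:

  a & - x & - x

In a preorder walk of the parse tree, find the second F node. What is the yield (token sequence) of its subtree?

[E [T [T [T [F [P a]]] & [F [P - [P x]]]] & [F [P - [P x]]]]]

- x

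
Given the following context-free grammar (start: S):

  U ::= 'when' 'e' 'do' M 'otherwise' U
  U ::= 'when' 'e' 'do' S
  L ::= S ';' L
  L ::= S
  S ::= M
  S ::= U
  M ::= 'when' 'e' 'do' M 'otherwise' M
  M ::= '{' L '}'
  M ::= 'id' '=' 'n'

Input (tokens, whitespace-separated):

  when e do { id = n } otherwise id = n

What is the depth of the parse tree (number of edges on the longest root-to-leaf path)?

6

[S [M when e do [M { [L [S [M id = n]]] }] otherwise [M id = n]]]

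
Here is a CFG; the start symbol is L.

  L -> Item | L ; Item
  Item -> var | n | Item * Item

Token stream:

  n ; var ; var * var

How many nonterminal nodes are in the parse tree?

[L [L [L [Item n]] ; [Item var]] ; [Item [Item var] * [Item var]]]

8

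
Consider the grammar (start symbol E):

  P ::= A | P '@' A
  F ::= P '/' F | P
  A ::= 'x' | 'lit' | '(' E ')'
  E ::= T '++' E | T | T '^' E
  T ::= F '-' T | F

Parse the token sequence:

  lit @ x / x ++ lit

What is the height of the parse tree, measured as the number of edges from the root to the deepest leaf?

[E [T [F [P [P [A lit]] @ [A x]] / [F [P [A x]]]]] ++ [E [T [F [P [A lit]]]]]]

6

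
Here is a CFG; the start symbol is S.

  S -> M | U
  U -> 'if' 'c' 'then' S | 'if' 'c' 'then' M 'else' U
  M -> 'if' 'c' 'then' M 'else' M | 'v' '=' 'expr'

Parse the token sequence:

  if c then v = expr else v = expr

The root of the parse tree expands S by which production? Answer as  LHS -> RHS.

[S [M if c then [M v = expr] else [M v = expr]]]

S -> M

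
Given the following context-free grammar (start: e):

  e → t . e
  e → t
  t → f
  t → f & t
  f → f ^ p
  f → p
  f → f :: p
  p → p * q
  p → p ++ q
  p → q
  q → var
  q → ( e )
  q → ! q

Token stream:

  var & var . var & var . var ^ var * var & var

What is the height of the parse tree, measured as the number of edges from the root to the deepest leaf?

[e [t [f [p [q var]]] & [t [f [p [q var]]]]] . [e [t [f [p [q var]]] & [t [f [p [q var]]]]] . [e [t [f [f [p [q var]]] ^ [p [p [q var]] * [q var]]] & [t [f [p [q var]]]]]]]]

8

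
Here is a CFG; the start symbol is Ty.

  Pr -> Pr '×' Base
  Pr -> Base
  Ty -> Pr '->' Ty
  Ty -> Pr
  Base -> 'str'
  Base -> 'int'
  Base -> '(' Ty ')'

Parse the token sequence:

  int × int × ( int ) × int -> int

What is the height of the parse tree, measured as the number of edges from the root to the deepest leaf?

7

[Ty [Pr [Pr [Pr [Pr [Base int]] × [Base int]] × [Base ( [Ty [Pr [Base int]]] )]] × [Base int]] -> [Ty [Pr [Base int]]]]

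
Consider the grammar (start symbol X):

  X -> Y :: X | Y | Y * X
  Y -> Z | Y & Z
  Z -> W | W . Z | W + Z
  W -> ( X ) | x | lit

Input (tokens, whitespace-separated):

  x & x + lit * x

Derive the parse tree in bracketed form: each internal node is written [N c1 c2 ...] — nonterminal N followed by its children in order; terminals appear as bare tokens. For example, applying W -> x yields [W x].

X
Y * X
Y & Z * X
Z & Z * X
W & Z * X
x & Z * X
x & W + Z * X
x & x + Z * X
x & x + W * X
x & x + lit * X
x & x + lit * Y
x & x + lit * Z
x & x + lit * W
x & x + lit * x

[X [Y [Y [Z [W x]]] & [Z [W x] + [Z [W lit]]]] * [X [Y [Z [W x]]]]]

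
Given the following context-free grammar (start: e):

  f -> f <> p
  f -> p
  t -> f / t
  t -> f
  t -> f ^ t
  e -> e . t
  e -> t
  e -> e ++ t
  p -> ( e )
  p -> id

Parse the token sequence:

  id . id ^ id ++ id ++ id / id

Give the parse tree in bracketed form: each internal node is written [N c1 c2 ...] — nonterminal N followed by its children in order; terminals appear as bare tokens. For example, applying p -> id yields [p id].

e
e ++ t
e ++ t ++ t
e . t ++ t ++ t
t . t ++ t ++ t
f . t ++ t ++ t
p . t ++ t ++ t
id . t ++ t ++ t
id . f ^ t ++ t ++ t
id . p ^ t ++ t ++ t
id . id ^ t ++ t ++ t
id . id ^ f ++ t ++ t
id . id ^ p ++ t ++ t
id . id ^ id ++ t ++ t
id . id ^ id ++ f ++ t
id . id ^ id ++ p ++ t
id . id ^ id ++ id ++ t
id . id ^ id ++ id ++ f / t
id . id ^ id ++ id ++ p / t
id . id ^ id ++ id ++ id / t
id . id ^ id ++ id ++ id / f
id . id ^ id ++ id ++ id / p
id . id ^ id ++ id ++ id / id

[e [e [e [e [t [f [p id]]]] . [t [f [p id]] ^ [t [f [p id]]]]] ++ [t [f [p id]]]] ++ [t [f [p id]] / [t [f [p id]]]]]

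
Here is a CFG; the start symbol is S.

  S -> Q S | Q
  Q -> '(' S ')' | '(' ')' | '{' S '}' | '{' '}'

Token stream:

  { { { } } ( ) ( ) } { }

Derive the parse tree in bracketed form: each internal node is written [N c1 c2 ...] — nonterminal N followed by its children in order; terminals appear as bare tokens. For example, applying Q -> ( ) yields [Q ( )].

S
Q S
{ S } S
{ Q S } S
{ { S } S } S
{ { Q } S } S
{ { { } } S } S
{ { { } } Q S } S
{ { { } } ( ) S } S
{ { { } } ( ) Q } S
{ { { } } ( ) ( ) } S
{ { { } } ( ) ( ) } Q
{ { { } } ( ) ( ) } { }

[S [Q { [S [Q { [S [Q { }]] }] [S [Q ( )] [S [Q ( )]]]] }] [S [Q { }]]]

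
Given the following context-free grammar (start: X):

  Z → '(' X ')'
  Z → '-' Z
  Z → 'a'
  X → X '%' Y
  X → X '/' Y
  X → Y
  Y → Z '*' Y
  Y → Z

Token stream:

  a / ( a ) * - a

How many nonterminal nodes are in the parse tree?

[X [X [Y [Z a]]] / [Y [Z ( [X [Y [Z a]]] )] * [Y [Z - [Z a]]]]]

12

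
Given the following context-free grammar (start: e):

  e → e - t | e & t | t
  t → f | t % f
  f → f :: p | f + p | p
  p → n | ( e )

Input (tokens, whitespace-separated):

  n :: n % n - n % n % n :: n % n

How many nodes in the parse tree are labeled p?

[e [e [t [t [f [f [p n]] :: [p n]]] % [f [p n]]]] - [t [t [t [t [f [p n]]] % [f [p n]]] % [f [f [p n]] :: [p n]]] % [f [p n]]]]

8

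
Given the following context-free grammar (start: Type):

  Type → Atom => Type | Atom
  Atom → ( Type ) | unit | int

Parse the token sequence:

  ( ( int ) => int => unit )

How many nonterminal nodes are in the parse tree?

[Type [Atom ( [Type [Atom ( [Type [Atom int]] )] => [Type [Atom int] => [Type [Atom unit]]]] )]]

10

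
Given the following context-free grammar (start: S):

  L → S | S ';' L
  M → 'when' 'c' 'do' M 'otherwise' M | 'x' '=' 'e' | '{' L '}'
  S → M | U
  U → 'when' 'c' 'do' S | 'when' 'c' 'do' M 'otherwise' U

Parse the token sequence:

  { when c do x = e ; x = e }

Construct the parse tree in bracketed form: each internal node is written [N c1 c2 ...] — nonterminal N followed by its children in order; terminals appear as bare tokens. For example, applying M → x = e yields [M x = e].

S
M
{ L }
{ S ; L }
{ U ; L }
{ when c do S ; L }
{ when c do M ; L }
{ when c do x = e ; L }
{ when c do x = e ; S }
{ when c do x = e ; M }
{ when c do x = e ; x = e }

[S [M { [L [S [U when c do [S [M x = e]]]] ; [L [S [M x = e]]]] }]]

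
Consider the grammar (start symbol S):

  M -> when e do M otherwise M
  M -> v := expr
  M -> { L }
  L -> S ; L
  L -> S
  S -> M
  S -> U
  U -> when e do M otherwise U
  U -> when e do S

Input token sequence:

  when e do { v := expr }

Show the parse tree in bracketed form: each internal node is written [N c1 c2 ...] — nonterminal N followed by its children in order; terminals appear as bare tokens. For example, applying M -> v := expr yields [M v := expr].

S
U
when e do S
when e do M
when e do { L }
when e do { S }
when e do { M }
when e do { v := expr }

[S [U when e do [S [M { [L [S [M v := expr]]] }]]]]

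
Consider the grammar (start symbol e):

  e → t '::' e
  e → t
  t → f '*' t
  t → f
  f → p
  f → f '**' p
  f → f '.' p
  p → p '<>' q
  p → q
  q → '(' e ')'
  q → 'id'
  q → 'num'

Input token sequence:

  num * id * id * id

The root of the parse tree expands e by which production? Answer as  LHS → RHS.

[e [t [f [p [q num]]] * [t [f [p [q id]]] * [t [f [p [q id]]] * [t [f [p [q id]]]]]]]]

e → t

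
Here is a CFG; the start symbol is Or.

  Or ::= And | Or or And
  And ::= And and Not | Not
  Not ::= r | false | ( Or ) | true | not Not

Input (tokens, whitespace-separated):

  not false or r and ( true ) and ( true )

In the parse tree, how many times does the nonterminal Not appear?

7

[Or [Or [And [Not not [Not false]]]] or [And [And [And [Not r]] and [Not ( [Or [And [Not true]]] )]] and [Not ( [Or [And [Not true]]] )]]]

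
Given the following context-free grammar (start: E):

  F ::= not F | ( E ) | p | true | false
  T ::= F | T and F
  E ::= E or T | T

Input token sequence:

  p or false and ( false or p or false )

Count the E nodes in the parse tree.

[E [E [T [F p]]] or [T [T [F false]] and [F ( [E [E [E [T [F false]]] or [T [F p]]] or [T [F false]]] )]]]

5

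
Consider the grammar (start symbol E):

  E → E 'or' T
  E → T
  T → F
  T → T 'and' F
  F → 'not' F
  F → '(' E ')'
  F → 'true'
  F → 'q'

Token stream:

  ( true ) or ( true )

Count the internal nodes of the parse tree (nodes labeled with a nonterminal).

[E [E [T [F ( [E [T [F true]]] )]]] or [T [F ( [E [T [F true]]] )]]]

12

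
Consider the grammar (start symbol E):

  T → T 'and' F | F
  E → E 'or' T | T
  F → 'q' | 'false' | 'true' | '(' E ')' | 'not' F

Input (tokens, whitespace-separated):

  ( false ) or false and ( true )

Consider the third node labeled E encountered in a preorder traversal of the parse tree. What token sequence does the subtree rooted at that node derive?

false

[E [E [T [F ( [E [T [F false]]] )]]] or [T [T [F false]] and [F ( [E [T [F true]]] )]]]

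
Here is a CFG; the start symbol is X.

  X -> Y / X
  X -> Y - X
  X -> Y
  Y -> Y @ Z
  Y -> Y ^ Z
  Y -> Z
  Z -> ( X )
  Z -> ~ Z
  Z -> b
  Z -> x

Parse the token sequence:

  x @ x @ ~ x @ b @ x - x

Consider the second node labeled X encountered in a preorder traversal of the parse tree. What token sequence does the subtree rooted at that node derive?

x

[X [Y [Y [Y [Y [Y [Z x]] @ [Z x]] @ [Z ~ [Z x]]] @ [Z b]] @ [Z x]] - [X [Y [Z x]]]]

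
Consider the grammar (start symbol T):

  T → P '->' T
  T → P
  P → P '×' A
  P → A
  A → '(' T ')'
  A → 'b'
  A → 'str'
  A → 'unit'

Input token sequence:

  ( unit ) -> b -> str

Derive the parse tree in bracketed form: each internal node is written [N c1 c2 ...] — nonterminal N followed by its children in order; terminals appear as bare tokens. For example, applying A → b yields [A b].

T
P -> T
A -> T
( T ) -> T
( P ) -> T
( A ) -> T
( unit ) -> T
( unit ) -> P -> T
( unit ) -> A -> T
( unit ) -> b -> T
( unit ) -> b -> P
( unit ) -> b -> A
( unit ) -> b -> str

[T [P [A ( [T [P [A unit]]] )]] -> [T [P [A b]] -> [T [P [A str]]]]]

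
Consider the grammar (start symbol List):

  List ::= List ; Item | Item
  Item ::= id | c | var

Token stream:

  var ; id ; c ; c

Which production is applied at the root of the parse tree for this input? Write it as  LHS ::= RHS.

[List [List [List [List [Item var]] ; [Item id]] ; [Item c]] ; [Item c]]

List ::= List ; Item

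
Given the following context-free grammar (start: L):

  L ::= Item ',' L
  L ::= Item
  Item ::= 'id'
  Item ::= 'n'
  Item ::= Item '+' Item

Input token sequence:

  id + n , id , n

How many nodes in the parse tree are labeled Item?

[L [Item [Item id] + [Item n]] , [L [Item id] , [L [Item n]]]]

5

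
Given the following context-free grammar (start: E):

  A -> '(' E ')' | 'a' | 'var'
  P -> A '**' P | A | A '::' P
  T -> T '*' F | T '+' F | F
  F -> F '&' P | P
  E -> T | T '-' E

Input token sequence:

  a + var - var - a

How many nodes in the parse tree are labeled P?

[E [T [T [F [P [A a]]]] + [F [P [A var]]]] - [E [T [F [P [A var]]]] - [E [T [F [P [A a]]]]]]]

4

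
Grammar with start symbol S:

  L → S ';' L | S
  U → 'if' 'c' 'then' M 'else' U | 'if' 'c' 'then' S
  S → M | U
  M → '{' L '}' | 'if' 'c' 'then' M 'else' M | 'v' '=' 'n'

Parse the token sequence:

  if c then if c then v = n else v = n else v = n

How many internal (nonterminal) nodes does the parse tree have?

6

[S [M if c then [M if c then [M v = n] else [M v = n]] else [M v = n]]]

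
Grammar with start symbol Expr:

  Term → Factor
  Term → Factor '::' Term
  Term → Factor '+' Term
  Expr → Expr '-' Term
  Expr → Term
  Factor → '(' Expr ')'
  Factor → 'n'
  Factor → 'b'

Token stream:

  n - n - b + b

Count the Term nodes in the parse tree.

4

[Expr [Expr [Expr [Term [Factor n]]] - [Term [Factor n]]] - [Term [Factor b] + [Term [Factor b]]]]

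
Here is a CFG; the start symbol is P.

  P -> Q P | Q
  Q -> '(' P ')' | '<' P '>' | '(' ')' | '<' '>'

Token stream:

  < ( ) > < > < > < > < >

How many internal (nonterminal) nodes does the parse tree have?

12

[P [Q < [P [Q ( )]] >] [P [Q < >] [P [Q < >] [P [Q < >] [P [Q < >]]]]]]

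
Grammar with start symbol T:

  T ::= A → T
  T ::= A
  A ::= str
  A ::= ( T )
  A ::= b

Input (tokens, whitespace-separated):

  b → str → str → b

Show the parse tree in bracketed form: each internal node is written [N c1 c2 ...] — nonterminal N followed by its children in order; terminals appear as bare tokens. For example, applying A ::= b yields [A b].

[T [A b] → [T [A str] → [T [A str] → [T [A b]]]]]

T
A → T
b → T
b → A → T
b → str → T
b → str → A → T
b → str → str → T
b → str → str → A
b → str → str → b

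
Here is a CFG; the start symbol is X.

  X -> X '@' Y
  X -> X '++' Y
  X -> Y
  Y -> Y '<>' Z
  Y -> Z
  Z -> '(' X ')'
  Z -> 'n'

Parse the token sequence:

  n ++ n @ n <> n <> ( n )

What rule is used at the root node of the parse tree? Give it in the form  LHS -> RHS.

[X [X [X [Y [Z n]]] ++ [Y [Z n]]] @ [Y [Y [Y [Z n]] <> [Z n]] <> [Z ( [X [Y [Z n]]] )]]]

X -> X '@' Y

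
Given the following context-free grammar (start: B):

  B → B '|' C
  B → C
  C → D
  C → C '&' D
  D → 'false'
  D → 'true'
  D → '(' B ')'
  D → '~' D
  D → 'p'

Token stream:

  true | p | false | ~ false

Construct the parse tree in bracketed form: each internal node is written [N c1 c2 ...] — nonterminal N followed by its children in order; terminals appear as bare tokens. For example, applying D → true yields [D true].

[B [B [B [B [C [D true]]] | [C [D p]]] | [C [D false]]] | [C [D ~ [D false]]]]

B
B | C
B | C | C
B | C | C | C
C | C | C | C
D | C | C | C
true | C | C | C
true | D | C | C
true | p | C | C
true | p | D | C
true | p | false | C
true | p | false | D
true | p | false | ~ D
true | p | false | ~ false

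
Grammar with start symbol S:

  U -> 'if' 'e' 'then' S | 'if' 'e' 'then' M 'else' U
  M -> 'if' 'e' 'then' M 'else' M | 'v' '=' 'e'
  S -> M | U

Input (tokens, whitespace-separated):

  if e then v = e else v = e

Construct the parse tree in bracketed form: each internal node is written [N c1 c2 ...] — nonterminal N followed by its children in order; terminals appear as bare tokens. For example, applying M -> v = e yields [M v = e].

S
M
if e then M else M
if e then v = e else M
if e then v = e else v = e

[S [M if e then [M v = e] else [M v = e]]]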